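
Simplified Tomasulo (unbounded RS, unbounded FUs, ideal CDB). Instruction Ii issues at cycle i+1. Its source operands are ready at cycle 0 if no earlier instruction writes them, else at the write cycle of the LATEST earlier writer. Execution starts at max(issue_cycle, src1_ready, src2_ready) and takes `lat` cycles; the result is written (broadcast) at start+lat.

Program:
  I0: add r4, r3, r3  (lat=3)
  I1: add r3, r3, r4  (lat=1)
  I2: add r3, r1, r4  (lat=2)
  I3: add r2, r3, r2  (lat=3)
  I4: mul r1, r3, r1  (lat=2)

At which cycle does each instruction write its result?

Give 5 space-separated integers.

Answer: 4 5 6 9 8

Derivation:
I0 add r4: issue@1 deps=(None,None) exec_start@1 write@4
I1 add r3: issue@2 deps=(None,0) exec_start@4 write@5
I2 add r3: issue@3 deps=(None,0) exec_start@4 write@6
I3 add r2: issue@4 deps=(2,None) exec_start@6 write@9
I4 mul r1: issue@5 deps=(2,None) exec_start@6 write@8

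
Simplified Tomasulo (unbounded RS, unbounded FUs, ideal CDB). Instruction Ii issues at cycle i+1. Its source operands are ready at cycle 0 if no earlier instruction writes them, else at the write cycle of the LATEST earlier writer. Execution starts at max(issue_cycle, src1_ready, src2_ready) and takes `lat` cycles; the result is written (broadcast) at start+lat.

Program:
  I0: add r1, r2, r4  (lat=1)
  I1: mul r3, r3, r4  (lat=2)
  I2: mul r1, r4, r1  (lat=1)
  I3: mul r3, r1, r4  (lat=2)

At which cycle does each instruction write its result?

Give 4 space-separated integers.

I0 add r1: issue@1 deps=(None,None) exec_start@1 write@2
I1 mul r3: issue@2 deps=(None,None) exec_start@2 write@4
I2 mul r1: issue@3 deps=(None,0) exec_start@3 write@4
I3 mul r3: issue@4 deps=(2,None) exec_start@4 write@6

Answer: 2 4 4 6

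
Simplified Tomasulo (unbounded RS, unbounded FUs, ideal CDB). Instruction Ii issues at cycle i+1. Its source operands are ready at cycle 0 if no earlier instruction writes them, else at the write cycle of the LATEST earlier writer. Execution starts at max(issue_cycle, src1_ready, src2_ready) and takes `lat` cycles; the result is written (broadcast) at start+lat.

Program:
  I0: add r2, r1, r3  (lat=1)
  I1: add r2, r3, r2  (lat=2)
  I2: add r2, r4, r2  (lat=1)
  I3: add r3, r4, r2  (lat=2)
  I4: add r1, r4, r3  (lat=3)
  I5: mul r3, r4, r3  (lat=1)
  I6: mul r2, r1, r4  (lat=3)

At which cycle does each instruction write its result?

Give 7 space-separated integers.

Answer: 2 4 5 7 10 8 13

Derivation:
I0 add r2: issue@1 deps=(None,None) exec_start@1 write@2
I1 add r2: issue@2 deps=(None,0) exec_start@2 write@4
I2 add r2: issue@3 deps=(None,1) exec_start@4 write@5
I3 add r3: issue@4 deps=(None,2) exec_start@5 write@7
I4 add r1: issue@5 deps=(None,3) exec_start@7 write@10
I5 mul r3: issue@6 deps=(None,3) exec_start@7 write@8
I6 mul r2: issue@7 deps=(4,None) exec_start@10 write@13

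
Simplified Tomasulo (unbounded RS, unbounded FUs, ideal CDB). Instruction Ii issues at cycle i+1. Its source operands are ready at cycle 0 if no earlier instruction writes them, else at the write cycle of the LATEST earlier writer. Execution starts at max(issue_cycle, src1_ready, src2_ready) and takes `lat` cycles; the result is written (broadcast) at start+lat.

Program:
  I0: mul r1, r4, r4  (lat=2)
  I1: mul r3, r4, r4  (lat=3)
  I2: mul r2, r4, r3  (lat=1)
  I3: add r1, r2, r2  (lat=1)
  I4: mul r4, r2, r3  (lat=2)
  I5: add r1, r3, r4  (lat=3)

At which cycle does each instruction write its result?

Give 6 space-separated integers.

I0 mul r1: issue@1 deps=(None,None) exec_start@1 write@3
I1 mul r3: issue@2 deps=(None,None) exec_start@2 write@5
I2 mul r2: issue@3 deps=(None,1) exec_start@5 write@6
I3 add r1: issue@4 deps=(2,2) exec_start@6 write@7
I4 mul r4: issue@5 deps=(2,1) exec_start@6 write@8
I5 add r1: issue@6 deps=(1,4) exec_start@8 write@11

Answer: 3 5 6 7 8 11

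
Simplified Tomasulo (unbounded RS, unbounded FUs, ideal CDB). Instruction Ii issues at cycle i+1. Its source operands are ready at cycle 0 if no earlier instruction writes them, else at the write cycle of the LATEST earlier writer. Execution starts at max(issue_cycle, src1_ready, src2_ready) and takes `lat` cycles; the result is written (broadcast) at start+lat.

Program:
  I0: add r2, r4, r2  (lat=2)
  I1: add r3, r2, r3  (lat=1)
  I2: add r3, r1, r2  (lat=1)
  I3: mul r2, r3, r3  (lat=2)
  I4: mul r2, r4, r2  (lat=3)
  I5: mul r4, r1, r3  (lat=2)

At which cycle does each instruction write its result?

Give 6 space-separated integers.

I0 add r2: issue@1 deps=(None,None) exec_start@1 write@3
I1 add r3: issue@2 deps=(0,None) exec_start@3 write@4
I2 add r3: issue@3 deps=(None,0) exec_start@3 write@4
I3 mul r2: issue@4 deps=(2,2) exec_start@4 write@6
I4 mul r2: issue@5 deps=(None,3) exec_start@6 write@9
I5 mul r4: issue@6 deps=(None,2) exec_start@6 write@8

Answer: 3 4 4 6 9 8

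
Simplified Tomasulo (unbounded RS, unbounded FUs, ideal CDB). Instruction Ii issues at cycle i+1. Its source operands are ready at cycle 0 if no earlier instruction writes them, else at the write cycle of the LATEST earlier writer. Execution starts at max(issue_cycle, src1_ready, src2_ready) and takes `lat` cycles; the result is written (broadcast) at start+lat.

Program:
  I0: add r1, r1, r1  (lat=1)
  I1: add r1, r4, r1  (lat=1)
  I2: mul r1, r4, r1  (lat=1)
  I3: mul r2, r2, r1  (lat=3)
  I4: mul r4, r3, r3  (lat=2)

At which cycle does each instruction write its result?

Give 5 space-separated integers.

Answer: 2 3 4 7 7

Derivation:
I0 add r1: issue@1 deps=(None,None) exec_start@1 write@2
I1 add r1: issue@2 deps=(None,0) exec_start@2 write@3
I2 mul r1: issue@3 deps=(None,1) exec_start@3 write@4
I3 mul r2: issue@4 deps=(None,2) exec_start@4 write@7
I4 mul r4: issue@5 deps=(None,None) exec_start@5 write@7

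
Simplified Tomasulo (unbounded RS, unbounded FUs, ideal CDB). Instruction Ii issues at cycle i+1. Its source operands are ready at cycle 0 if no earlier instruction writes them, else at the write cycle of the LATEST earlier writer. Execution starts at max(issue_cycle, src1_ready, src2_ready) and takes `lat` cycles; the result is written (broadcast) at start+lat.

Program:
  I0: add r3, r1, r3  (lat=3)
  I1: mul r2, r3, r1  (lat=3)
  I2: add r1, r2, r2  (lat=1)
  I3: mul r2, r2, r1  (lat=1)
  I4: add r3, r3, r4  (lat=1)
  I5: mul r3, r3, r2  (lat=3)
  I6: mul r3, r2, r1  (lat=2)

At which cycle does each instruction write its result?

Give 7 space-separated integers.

Answer: 4 7 8 9 6 12 11

Derivation:
I0 add r3: issue@1 deps=(None,None) exec_start@1 write@4
I1 mul r2: issue@2 deps=(0,None) exec_start@4 write@7
I2 add r1: issue@3 deps=(1,1) exec_start@7 write@8
I3 mul r2: issue@4 deps=(1,2) exec_start@8 write@9
I4 add r3: issue@5 deps=(0,None) exec_start@5 write@6
I5 mul r3: issue@6 deps=(4,3) exec_start@9 write@12
I6 mul r3: issue@7 deps=(3,2) exec_start@9 write@11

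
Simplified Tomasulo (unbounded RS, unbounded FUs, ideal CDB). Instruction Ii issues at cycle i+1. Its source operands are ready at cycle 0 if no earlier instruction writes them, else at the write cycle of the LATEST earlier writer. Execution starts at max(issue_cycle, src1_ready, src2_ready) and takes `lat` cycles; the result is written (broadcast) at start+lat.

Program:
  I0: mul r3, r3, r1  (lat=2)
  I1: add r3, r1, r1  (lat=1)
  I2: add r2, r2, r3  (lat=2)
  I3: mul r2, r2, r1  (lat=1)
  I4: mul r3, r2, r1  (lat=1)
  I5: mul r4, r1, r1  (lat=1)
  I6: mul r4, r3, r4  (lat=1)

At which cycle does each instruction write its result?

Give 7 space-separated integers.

I0 mul r3: issue@1 deps=(None,None) exec_start@1 write@3
I1 add r3: issue@2 deps=(None,None) exec_start@2 write@3
I2 add r2: issue@3 deps=(None,1) exec_start@3 write@5
I3 mul r2: issue@4 deps=(2,None) exec_start@5 write@6
I4 mul r3: issue@5 deps=(3,None) exec_start@6 write@7
I5 mul r4: issue@6 deps=(None,None) exec_start@6 write@7
I6 mul r4: issue@7 deps=(4,5) exec_start@7 write@8

Answer: 3 3 5 6 7 7 8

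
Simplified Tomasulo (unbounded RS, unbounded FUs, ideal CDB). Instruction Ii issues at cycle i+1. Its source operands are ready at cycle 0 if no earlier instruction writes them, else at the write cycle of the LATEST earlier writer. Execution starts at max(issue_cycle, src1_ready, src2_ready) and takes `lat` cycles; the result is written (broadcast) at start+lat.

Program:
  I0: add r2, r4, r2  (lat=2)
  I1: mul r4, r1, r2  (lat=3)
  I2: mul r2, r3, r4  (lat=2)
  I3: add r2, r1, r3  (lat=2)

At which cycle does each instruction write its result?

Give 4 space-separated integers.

Answer: 3 6 8 6

Derivation:
I0 add r2: issue@1 deps=(None,None) exec_start@1 write@3
I1 mul r4: issue@2 deps=(None,0) exec_start@3 write@6
I2 mul r2: issue@3 deps=(None,1) exec_start@6 write@8
I3 add r2: issue@4 deps=(None,None) exec_start@4 write@6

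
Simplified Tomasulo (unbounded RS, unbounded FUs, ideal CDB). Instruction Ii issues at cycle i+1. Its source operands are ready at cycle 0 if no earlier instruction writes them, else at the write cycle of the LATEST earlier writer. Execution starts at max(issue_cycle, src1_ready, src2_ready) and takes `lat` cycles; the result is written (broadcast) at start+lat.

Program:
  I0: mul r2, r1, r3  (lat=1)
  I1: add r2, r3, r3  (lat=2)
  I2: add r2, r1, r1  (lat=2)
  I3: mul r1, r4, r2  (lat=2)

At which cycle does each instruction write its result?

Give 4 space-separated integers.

I0 mul r2: issue@1 deps=(None,None) exec_start@1 write@2
I1 add r2: issue@2 deps=(None,None) exec_start@2 write@4
I2 add r2: issue@3 deps=(None,None) exec_start@3 write@5
I3 mul r1: issue@4 deps=(None,2) exec_start@5 write@7

Answer: 2 4 5 7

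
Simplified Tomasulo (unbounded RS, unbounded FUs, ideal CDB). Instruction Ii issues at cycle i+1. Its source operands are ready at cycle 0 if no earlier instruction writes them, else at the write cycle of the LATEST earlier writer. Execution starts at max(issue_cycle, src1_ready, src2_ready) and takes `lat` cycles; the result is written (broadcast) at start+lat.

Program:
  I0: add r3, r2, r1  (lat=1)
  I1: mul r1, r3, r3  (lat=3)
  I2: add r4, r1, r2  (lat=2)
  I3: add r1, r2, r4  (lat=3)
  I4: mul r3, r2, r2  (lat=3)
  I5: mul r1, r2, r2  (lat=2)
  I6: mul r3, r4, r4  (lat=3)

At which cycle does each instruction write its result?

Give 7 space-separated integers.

Answer: 2 5 7 10 8 8 10

Derivation:
I0 add r3: issue@1 deps=(None,None) exec_start@1 write@2
I1 mul r1: issue@2 deps=(0,0) exec_start@2 write@5
I2 add r4: issue@3 deps=(1,None) exec_start@5 write@7
I3 add r1: issue@4 deps=(None,2) exec_start@7 write@10
I4 mul r3: issue@5 deps=(None,None) exec_start@5 write@8
I5 mul r1: issue@6 deps=(None,None) exec_start@6 write@8
I6 mul r3: issue@7 deps=(2,2) exec_start@7 write@10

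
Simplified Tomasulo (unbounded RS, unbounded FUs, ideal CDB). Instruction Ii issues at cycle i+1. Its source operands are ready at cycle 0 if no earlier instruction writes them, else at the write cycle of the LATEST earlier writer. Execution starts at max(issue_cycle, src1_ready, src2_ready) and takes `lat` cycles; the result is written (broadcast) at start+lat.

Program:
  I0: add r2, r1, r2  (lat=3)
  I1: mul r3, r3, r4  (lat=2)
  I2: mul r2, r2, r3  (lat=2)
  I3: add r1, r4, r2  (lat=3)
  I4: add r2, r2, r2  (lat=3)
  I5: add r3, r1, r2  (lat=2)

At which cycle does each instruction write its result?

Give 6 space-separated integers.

I0 add r2: issue@1 deps=(None,None) exec_start@1 write@4
I1 mul r3: issue@2 deps=(None,None) exec_start@2 write@4
I2 mul r2: issue@3 deps=(0,1) exec_start@4 write@6
I3 add r1: issue@4 deps=(None,2) exec_start@6 write@9
I4 add r2: issue@5 deps=(2,2) exec_start@6 write@9
I5 add r3: issue@6 deps=(3,4) exec_start@9 write@11

Answer: 4 4 6 9 9 11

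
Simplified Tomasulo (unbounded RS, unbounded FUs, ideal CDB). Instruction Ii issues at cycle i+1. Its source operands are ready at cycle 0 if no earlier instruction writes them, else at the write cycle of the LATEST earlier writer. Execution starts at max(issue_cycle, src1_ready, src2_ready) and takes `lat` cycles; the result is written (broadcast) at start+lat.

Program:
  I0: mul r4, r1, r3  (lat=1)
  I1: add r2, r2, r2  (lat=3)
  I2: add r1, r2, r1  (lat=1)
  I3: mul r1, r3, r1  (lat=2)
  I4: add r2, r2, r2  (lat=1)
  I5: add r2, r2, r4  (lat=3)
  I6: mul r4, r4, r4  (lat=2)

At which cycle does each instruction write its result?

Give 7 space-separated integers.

Answer: 2 5 6 8 6 9 9

Derivation:
I0 mul r4: issue@1 deps=(None,None) exec_start@1 write@2
I1 add r2: issue@2 deps=(None,None) exec_start@2 write@5
I2 add r1: issue@3 deps=(1,None) exec_start@5 write@6
I3 mul r1: issue@4 deps=(None,2) exec_start@6 write@8
I4 add r2: issue@5 deps=(1,1) exec_start@5 write@6
I5 add r2: issue@6 deps=(4,0) exec_start@6 write@9
I6 mul r4: issue@7 deps=(0,0) exec_start@7 write@9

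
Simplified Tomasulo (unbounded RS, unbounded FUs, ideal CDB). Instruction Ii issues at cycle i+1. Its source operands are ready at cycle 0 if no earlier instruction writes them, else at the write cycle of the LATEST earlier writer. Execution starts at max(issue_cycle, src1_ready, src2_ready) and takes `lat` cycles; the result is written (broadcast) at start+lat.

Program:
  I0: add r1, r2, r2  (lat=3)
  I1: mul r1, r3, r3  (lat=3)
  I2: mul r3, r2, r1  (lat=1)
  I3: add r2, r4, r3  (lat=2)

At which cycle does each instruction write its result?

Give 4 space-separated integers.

Answer: 4 5 6 8

Derivation:
I0 add r1: issue@1 deps=(None,None) exec_start@1 write@4
I1 mul r1: issue@2 deps=(None,None) exec_start@2 write@5
I2 mul r3: issue@3 deps=(None,1) exec_start@5 write@6
I3 add r2: issue@4 deps=(None,2) exec_start@6 write@8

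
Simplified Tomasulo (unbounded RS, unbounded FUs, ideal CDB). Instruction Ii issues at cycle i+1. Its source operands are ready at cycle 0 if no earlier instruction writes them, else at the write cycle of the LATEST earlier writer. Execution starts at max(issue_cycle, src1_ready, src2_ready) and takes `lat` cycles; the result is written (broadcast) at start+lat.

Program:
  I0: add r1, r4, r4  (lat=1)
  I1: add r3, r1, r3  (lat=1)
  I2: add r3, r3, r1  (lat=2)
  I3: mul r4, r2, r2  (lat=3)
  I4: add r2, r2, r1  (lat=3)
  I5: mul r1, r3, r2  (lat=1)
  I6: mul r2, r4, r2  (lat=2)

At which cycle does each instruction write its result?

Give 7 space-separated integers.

I0 add r1: issue@1 deps=(None,None) exec_start@1 write@2
I1 add r3: issue@2 deps=(0,None) exec_start@2 write@3
I2 add r3: issue@3 deps=(1,0) exec_start@3 write@5
I3 mul r4: issue@4 deps=(None,None) exec_start@4 write@7
I4 add r2: issue@5 deps=(None,0) exec_start@5 write@8
I5 mul r1: issue@6 deps=(2,4) exec_start@8 write@9
I6 mul r2: issue@7 deps=(3,4) exec_start@8 write@10

Answer: 2 3 5 7 8 9 10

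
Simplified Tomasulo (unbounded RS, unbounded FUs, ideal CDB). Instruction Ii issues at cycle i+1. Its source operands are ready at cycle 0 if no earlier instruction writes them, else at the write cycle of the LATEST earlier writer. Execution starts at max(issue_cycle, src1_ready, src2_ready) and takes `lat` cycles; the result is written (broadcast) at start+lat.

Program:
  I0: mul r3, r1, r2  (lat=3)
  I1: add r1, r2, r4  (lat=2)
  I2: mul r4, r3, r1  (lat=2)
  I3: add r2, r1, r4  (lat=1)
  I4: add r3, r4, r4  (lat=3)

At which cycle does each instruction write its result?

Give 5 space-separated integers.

I0 mul r3: issue@1 deps=(None,None) exec_start@1 write@4
I1 add r1: issue@2 deps=(None,None) exec_start@2 write@4
I2 mul r4: issue@3 deps=(0,1) exec_start@4 write@6
I3 add r2: issue@4 deps=(1,2) exec_start@6 write@7
I4 add r3: issue@5 deps=(2,2) exec_start@6 write@9

Answer: 4 4 6 7 9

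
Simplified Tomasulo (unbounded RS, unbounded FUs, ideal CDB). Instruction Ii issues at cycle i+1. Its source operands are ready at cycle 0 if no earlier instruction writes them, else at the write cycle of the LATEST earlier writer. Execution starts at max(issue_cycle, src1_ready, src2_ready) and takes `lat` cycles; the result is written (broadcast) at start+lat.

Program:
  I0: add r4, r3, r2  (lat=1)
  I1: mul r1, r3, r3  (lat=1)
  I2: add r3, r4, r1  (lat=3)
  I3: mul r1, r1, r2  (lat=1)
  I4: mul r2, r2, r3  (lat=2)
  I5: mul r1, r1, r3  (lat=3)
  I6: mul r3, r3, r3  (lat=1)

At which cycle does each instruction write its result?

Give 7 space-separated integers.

Answer: 2 3 6 5 8 9 8

Derivation:
I0 add r4: issue@1 deps=(None,None) exec_start@1 write@2
I1 mul r1: issue@2 deps=(None,None) exec_start@2 write@3
I2 add r3: issue@3 deps=(0,1) exec_start@3 write@6
I3 mul r1: issue@4 deps=(1,None) exec_start@4 write@5
I4 mul r2: issue@5 deps=(None,2) exec_start@6 write@8
I5 mul r1: issue@6 deps=(3,2) exec_start@6 write@9
I6 mul r3: issue@7 deps=(2,2) exec_start@7 write@8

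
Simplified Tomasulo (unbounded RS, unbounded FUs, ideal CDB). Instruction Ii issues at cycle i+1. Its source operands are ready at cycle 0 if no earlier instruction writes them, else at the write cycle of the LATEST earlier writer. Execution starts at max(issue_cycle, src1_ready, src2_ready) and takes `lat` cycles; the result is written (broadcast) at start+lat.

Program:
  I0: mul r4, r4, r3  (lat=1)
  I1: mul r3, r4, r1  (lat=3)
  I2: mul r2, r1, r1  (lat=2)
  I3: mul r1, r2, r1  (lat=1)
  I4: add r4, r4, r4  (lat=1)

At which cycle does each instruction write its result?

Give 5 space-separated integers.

I0 mul r4: issue@1 deps=(None,None) exec_start@1 write@2
I1 mul r3: issue@2 deps=(0,None) exec_start@2 write@5
I2 mul r2: issue@3 deps=(None,None) exec_start@3 write@5
I3 mul r1: issue@4 deps=(2,None) exec_start@5 write@6
I4 add r4: issue@5 deps=(0,0) exec_start@5 write@6

Answer: 2 5 5 6 6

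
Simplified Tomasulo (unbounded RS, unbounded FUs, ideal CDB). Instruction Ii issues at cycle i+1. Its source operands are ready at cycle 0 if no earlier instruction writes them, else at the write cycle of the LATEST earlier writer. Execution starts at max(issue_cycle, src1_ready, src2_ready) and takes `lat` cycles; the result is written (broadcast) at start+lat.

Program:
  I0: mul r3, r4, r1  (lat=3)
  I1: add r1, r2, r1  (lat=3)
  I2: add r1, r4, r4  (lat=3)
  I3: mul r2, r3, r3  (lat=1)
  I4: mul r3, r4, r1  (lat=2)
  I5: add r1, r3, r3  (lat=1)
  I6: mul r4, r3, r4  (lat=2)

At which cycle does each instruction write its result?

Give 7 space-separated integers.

Answer: 4 5 6 5 8 9 10

Derivation:
I0 mul r3: issue@1 deps=(None,None) exec_start@1 write@4
I1 add r1: issue@2 deps=(None,None) exec_start@2 write@5
I2 add r1: issue@3 deps=(None,None) exec_start@3 write@6
I3 mul r2: issue@4 deps=(0,0) exec_start@4 write@5
I4 mul r3: issue@5 deps=(None,2) exec_start@6 write@8
I5 add r1: issue@6 deps=(4,4) exec_start@8 write@9
I6 mul r4: issue@7 deps=(4,None) exec_start@8 write@10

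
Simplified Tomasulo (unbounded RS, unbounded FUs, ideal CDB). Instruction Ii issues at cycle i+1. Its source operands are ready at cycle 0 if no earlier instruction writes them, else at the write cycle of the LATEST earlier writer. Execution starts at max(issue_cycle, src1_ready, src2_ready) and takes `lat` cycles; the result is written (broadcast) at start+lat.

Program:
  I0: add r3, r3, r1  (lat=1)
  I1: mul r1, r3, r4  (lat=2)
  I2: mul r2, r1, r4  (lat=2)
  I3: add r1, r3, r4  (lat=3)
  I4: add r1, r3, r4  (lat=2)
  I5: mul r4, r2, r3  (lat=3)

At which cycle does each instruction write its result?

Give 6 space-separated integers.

Answer: 2 4 6 7 7 9

Derivation:
I0 add r3: issue@1 deps=(None,None) exec_start@1 write@2
I1 mul r1: issue@2 deps=(0,None) exec_start@2 write@4
I2 mul r2: issue@3 deps=(1,None) exec_start@4 write@6
I3 add r1: issue@4 deps=(0,None) exec_start@4 write@7
I4 add r1: issue@5 deps=(0,None) exec_start@5 write@7
I5 mul r4: issue@6 deps=(2,0) exec_start@6 write@9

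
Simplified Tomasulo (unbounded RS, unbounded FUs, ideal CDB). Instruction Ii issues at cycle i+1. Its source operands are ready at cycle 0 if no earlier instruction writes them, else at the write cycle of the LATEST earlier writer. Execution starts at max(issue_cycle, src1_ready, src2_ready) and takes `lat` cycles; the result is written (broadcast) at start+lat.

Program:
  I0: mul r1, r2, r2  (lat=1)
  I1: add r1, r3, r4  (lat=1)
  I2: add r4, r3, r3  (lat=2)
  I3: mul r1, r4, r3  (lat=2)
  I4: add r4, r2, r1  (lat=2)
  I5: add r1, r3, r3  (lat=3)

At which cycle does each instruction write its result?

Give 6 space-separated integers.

I0 mul r1: issue@1 deps=(None,None) exec_start@1 write@2
I1 add r1: issue@2 deps=(None,None) exec_start@2 write@3
I2 add r4: issue@3 deps=(None,None) exec_start@3 write@5
I3 mul r1: issue@4 deps=(2,None) exec_start@5 write@7
I4 add r4: issue@5 deps=(None,3) exec_start@7 write@9
I5 add r1: issue@6 deps=(None,None) exec_start@6 write@9

Answer: 2 3 5 7 9 9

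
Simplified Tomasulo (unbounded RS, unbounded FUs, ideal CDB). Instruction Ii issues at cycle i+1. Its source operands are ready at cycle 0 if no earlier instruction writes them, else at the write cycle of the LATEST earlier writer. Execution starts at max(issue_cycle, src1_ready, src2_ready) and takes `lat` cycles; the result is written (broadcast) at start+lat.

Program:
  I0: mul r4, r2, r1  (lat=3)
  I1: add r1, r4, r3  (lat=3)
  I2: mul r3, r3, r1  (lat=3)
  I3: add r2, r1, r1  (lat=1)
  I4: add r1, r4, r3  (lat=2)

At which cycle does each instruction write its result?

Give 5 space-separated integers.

I0 mul r4: issue@1 deps=(None,None) exec_start@1 write@4
I1 add r1: issue@2 deps=(0,None) exec_start@4 write@7
I2 mul r3: issue@3 deps=(None,1) exec_start@7 write@10
I3 add r2: issue@4 deps=(1,1) exec_start@7 write@8
I4 add r1: issue@5 deps=(0,2) exec_start@10 write@12

Answer: 4 7 10 8 12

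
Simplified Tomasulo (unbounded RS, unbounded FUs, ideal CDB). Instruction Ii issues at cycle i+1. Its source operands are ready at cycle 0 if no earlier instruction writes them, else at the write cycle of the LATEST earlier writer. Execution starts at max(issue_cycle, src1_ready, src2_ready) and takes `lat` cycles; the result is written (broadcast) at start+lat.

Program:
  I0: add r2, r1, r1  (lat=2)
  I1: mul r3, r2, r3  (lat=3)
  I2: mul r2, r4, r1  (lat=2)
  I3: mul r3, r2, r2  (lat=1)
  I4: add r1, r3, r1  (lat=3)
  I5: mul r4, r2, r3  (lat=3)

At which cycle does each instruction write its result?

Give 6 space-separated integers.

Answer: 3 6 5 6 9 9

Derivation:
I0 add r2: issue@1 deps=(None,None) exec_start@1 write@3
I1 mul r3: issue@2 deps=(0,None) exec_start@3 write@6
I2 mul r2: issue@3 deps=(None,None) exec_start@3 write@5
I3 mul r3: issue@4 deps=(2,2) exec_start@5 write@6
I4 add r1: issue@5 deps=(3,None) exec_start@6 write@9
I5 mul r4: issue@6 deps=(2,3) exec_start@6 write@9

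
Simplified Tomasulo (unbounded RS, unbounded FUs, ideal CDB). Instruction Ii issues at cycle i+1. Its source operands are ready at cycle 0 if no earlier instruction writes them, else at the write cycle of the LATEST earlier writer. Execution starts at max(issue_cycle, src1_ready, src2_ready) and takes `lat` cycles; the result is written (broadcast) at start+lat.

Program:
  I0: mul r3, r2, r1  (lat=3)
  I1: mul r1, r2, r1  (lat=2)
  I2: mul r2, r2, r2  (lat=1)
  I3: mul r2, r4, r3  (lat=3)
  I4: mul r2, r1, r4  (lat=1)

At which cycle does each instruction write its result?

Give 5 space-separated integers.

Answer: 4 4 4 7 6

Derivation:
I0 mul r3: issue@1 deps=(None,None) exec_start@1 write@4
I1 mul r1: issue@2 deps=(None,None) exec_start@2 write@4
I2 mul r2: issue@3 deps=(None,None) exec_start@3 write@4
I3 mul r2: issue@4 deps=(None,0) exec_start@4 write@7
I4 mul r2: issue@5 deps=(1,None) exec_start@5 write@6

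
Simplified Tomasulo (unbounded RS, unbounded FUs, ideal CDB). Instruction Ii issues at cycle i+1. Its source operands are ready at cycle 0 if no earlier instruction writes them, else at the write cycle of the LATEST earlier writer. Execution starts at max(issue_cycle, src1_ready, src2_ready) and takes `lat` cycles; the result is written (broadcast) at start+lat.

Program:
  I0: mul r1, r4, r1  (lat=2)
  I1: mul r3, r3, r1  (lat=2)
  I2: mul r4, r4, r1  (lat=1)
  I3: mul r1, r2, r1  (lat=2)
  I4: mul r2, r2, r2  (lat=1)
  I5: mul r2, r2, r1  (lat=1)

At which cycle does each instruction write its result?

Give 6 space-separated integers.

Answer: 3 5 4 6 6 7

Derivation:
I0 mul r1: issue@1 deps=(None,None) exec_start@1 write@3
I1 mul r3: issue@2 deps=(None,0) exec_start@3 write@5
I2 mul r4: issue@3 deps=(None,0) exec_start@3 write@4
I3 mul r1: issue@4 deps=(None,0) exec_start@4 write@6
I4 mul r2: issue@5 deps=(None,None) exec_start@5 write@6
I5 mul r2: issue@6 deps=(4,3) exec_start@6 write@7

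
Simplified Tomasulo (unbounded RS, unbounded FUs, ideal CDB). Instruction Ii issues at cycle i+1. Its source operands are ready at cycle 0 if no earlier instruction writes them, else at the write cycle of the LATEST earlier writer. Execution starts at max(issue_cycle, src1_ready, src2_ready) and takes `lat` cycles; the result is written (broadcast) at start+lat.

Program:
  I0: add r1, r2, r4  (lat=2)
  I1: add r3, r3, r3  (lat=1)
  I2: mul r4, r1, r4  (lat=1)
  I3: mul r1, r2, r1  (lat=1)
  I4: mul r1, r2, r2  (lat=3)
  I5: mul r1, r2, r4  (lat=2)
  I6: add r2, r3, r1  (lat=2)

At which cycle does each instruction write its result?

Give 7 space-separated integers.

Answer: 3 3 4 5 8 8 10

Derivation:
I0 add r1: issue@1 deps=(None,None) exec_start@1 write@3
I1 add r3: issue@2 deps=(None,None) exec_start@2 write@3
I2 mul r4: issue@3 deps=(0,None) exec_start@3 write@4
I3 mul r1: issue@4 deps=(None,0) exec_start@4 write@5
I4 mul r1: issue@5 deps=(None,None) exec_start@5 write@8
I5 mul r1: issue@6 deps=(None,2) exec_start@6 write@8
I6 add r2: issue@7 deps=(1,5) exec_start@8 write@10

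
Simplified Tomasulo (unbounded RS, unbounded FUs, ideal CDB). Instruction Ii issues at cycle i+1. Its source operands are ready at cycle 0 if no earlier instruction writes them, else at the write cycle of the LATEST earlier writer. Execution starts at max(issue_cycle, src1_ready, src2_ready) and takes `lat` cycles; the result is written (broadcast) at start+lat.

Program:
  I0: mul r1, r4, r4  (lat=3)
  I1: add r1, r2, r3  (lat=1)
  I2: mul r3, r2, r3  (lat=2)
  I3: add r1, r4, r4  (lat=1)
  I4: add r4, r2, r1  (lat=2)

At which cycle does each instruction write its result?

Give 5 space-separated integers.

Answer: 4 3 5 5 7

Derivation:
I0 mul r1: issue@1 deps=(None,None) exec_start@1 write@4
I1 add r1: issue@2 deps=(None,None) exec_start@2 write@3
I2 mul r3: issue@3 deps=(None,None) exec_start@3 write@5
I3 add r1: issue@4 deps=(None,None) exec_start@4 write@5
I4 add r4: issue@5 deps=(None,3) exec_start@5 write@7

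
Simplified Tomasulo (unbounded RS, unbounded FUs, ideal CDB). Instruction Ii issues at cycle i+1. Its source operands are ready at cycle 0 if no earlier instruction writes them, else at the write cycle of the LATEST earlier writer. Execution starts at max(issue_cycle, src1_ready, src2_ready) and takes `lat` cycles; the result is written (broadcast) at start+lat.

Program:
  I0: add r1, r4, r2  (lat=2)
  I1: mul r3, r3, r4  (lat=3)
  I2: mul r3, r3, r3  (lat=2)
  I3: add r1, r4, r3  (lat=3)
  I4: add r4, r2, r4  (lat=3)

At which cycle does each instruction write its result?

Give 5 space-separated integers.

Answer: 3 5 7 10 8

Derivation:
I0 add r1: issue@1 deps=(None,None) exec_start@1 write@3
I1 mul r3: issue@2 deps=(None,None) exec_start@2 write@5
I2 mul r3: issue@3 deps=(1,1) exec_start@5 write@7
I3 add r1: issue@4 deps=(None,2) exec_start@7 write@10
I4 add r4: issue@5 deps=(None,None) exec_start@5 write@8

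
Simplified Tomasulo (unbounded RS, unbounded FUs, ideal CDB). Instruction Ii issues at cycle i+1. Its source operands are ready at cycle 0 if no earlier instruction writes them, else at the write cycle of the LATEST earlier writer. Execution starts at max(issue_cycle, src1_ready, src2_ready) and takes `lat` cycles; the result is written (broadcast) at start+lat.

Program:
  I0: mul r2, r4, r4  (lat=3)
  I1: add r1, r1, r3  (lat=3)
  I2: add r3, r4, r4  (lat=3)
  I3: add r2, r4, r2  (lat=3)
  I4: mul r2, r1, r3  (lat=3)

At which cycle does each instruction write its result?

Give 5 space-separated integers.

Answer: 4 5 6 7 9

Derivation:
I0 mul r2: issue@1 deps=(None,None) exec_start@1 write@4
I1 add r1: issue@2 deps=(None,None) exec_start@2 write@5
I2 add r3: issue@3 deps=(None,None) exec_start@3 write@6
I3 add r2: issue@4 deps=(None,0) exec_start@4 write@7
I4 mul r2: issue@5 deps=(1,2) exec_start@6 write@9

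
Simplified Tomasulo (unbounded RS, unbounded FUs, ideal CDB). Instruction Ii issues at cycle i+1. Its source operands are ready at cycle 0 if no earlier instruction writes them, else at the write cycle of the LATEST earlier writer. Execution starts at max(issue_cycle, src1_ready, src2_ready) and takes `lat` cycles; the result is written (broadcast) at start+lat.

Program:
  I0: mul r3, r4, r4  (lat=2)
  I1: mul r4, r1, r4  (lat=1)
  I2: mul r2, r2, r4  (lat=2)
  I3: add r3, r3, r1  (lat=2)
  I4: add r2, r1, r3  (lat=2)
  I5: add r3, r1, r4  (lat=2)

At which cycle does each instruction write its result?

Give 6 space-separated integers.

I0 mul r3: issue@1 deps=(None,None) exec_start@1 write@3
I1 mul r4: issue@2 deps=(None,None) exec_start@2 write@3
I2 mul r2: issue@3 deps=(None,1) exec_start@3 write@5
I3 add r3: issue@4 deps=(0,None) exec_start@4 write@6
I4 add r2: issue@5 deps=(None,3) exec_start@6 write@8
I5 add r3: issue@6 deps=(None,1) exec_start@6 write@8

Answer: 3 3 5 6 8 8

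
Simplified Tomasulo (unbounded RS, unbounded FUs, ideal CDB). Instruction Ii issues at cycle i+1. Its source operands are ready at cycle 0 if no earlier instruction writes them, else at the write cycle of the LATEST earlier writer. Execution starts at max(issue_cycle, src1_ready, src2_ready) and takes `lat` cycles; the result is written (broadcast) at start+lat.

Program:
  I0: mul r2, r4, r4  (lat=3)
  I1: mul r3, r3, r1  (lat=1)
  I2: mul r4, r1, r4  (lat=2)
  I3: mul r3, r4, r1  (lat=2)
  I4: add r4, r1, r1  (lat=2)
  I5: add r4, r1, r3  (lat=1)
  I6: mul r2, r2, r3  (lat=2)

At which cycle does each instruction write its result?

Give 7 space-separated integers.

I0 mul r2: issue@1 deps=(None,None) exec_start@1 write@4
I1 mul r3: issue@2 deps=(None,None) exec_start@2 write@3
I2 mul r4: issue@3 deps=(None,None) exec_start@3 write@5
I3 mul r3: issue@4 deps=(2,None) exec_start@5 write@7
I4 add r4: issue@5 deps=(None,None) exec_start@5 write@7
I5 add r4: issue@6 deps=(None,3) exec_start@7 write@8
I6 mul r2: issue@7 deps=(0,3) exec_start@7 write@9

Answer: 4 3 5 7 7 8 9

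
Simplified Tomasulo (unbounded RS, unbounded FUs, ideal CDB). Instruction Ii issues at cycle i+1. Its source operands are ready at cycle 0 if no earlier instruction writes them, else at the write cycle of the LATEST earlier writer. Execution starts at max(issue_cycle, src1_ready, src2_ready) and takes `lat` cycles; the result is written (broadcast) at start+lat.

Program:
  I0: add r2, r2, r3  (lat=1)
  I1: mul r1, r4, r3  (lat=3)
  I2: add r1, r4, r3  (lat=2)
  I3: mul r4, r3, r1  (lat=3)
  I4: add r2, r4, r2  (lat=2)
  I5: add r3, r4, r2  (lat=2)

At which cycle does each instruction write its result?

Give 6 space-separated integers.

I0 add r2: issue@1 deps=(None,None) exec_start@1 write@2
I1 mul r1: issue@2 deps=(None,None) exec_start@2 write@5
I2 add r1: issue@3 deps=(None,None) exec_start@3 write@5
I3 mul r4: issue@4 deps=(None,2) exec_start@5 write@8
I4 add r2: issue@5 deps=(3,0) exec_start@8 write@10
I5 add r3: issue@6 deps=(3,4) exec_start@10 write@12

Answer: 2 5 5 8 10 12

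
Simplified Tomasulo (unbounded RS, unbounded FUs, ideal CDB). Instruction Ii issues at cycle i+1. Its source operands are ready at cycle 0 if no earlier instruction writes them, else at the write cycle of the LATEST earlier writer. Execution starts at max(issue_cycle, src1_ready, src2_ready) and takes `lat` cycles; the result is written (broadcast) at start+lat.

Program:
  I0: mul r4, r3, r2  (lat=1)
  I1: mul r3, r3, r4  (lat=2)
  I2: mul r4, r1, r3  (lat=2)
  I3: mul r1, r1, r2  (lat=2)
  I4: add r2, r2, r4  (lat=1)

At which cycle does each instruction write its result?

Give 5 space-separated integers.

I0 mul r4: issue@1 deps=(None,None) exec_start@1 write@2
I1 mul r3: issue@2 deps=(None,0) exec_start@2 write@4
I2 mul r4: issue@3 deps=(None,1) exec_start@4 write@6
I3 mul r1: issue@4 deps=(None,None) exec_start@4 write@6
I4 add r2: issue@5 deps=(None,2) exec_start@6 write@7

Answer: 2 4 6 6 7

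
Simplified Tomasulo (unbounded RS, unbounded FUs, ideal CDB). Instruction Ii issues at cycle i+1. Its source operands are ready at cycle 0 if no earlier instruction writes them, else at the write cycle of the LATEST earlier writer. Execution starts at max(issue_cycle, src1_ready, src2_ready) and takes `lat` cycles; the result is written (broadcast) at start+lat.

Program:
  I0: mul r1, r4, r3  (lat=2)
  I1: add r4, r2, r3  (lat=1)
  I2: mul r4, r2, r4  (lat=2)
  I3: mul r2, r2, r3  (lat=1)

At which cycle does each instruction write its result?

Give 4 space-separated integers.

Answer: 3 3 5 5

Derivation:
I0 mul r1: issue@1 deps=(None,None) exec_start@1 write@3
I1 add r4: issue@2 deps=(None,None) exec_start@2 write@3
I2 mul r4: issue@3 deps=(None,1) exec_start@3 write@5
I3 mul r2: issue@4 deps=(None,None) exec_start@4 write@5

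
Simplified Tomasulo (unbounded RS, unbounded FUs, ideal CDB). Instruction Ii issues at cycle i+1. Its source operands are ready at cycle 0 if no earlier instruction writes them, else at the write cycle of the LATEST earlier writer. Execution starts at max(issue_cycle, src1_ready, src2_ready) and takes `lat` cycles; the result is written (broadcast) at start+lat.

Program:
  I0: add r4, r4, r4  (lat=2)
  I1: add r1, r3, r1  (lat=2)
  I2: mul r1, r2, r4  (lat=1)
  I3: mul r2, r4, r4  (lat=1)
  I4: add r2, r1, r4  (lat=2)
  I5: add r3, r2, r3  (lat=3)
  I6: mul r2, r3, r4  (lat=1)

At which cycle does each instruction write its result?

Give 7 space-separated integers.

I0 add r4: issue@1 deps=(None,None) exec_start@1 write@3
I1 add r1: issue@2 deps=(None,None) exec_start@2 write@4
I2 mul r1: issue@3 deps=(None,0) exec_start@3 write@4
I3 mul r2: issue@4 deps=(0,0) exec_start@4 write@5
I4 add r2: issue@5 deps=(2,0) exec_start@5 write@7
I5 add r3: issue@6 deps=(4,None) exec_start@7 write@10
I6 mul r2: issue@7 deps=(5,0) exec_start@10 write@11

Answer: 3 4 4 5 7 10 11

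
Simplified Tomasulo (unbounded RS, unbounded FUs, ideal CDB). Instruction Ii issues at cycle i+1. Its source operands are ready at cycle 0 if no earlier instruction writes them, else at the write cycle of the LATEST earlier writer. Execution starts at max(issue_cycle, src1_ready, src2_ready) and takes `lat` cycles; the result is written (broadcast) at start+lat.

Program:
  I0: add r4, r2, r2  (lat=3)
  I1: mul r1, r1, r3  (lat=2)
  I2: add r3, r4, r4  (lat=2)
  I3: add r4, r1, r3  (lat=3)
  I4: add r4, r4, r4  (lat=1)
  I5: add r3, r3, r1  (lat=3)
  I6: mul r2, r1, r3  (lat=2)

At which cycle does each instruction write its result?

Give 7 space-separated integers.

Answer: 4 4 6 9 10 9 11

Derivation:
I0 add r4: issue@1 deps=(None,None) exec_start@1 write@4
I1 mul r1: issue@2 deps=(None,None) exec_start@2 write@4
I2 add r3: issue@3 deps=(0,0) exec_start@4 write@6
I3 add r4: issue@4 deps=(1,2) exec_start@6 write@9
I4 add r4: issue@5 deps=(3,3) exec_start@9 write@10
I5 add r3: issue@6 deps=(2,1) exec_start@6 write@9
I6 mul r2: issue@7 deps=(1,5) exec_start@9 write@11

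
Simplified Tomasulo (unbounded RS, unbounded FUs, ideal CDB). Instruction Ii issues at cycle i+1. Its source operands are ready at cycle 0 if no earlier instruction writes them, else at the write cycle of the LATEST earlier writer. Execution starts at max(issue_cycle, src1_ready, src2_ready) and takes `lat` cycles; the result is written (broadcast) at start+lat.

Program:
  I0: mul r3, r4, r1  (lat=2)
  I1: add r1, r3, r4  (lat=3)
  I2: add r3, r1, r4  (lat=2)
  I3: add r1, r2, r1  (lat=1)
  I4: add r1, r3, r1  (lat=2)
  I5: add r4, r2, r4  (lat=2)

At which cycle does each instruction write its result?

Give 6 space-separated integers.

I0 mul r3: issue@1 deps=(None,None) exec_start@1 write@3
I1 add r1: issue@2 deps=(0,None) exec_start@3 write@6
I2 add r3: issue@3 deps=(1,None) exec_start@6 write@8
I3 add r1: issue@4 deps=(None,1) exec_start@6 write@7
I4 add r1: issue@5 deps=(2,3) exec_start@8 write@10
I5 add r4: issue@6 deps=(None,None) exec_start@6 write@8

Answer: 3 6 8 7 10 8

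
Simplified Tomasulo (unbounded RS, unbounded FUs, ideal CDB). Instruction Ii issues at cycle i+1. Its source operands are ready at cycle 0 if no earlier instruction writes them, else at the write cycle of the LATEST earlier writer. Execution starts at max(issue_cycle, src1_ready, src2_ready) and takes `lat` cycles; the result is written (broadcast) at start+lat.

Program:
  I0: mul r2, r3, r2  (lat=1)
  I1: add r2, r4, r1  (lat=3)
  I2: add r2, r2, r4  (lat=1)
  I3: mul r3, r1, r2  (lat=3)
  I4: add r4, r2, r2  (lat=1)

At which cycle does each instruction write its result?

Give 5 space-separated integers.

Answer: 2 5 6 9 7

Derivation:
I0 mul r2: issue@1 deps=(None,None) exec_start@1 write@2
I1 add r2: issue@2 deps=(None,None) exec_start@2 write@5
I2 add r2: issue@3 deps=(1,None) exec_start@5 write@6
I3 mul r3: issue@4 deps=(None,2) exec_start@6 write@9
I4 add r4: issue@5 deps=(2,2) exec_start@6 write@7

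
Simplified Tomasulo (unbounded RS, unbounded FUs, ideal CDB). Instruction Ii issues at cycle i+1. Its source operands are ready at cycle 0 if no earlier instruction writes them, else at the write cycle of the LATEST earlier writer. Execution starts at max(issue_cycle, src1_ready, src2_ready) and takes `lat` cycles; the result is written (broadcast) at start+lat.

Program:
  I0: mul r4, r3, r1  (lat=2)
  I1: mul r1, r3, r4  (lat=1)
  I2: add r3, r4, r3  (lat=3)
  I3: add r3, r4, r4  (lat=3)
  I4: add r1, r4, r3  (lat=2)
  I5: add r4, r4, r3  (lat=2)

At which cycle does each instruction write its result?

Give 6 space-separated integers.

I0 mul r4: issue@1 deps=(None,None) exec_start@1 write@3
I1 mul r1: issue@2 deps=(None,0) exec_start@3 write@4
I2 add r3: issue@3 deps=(0,None) exec_start@3 write@6
I3 add r3: issue@4 deps=(0,0) exec_start@4 write@7
I4 add r1: issue@5 deps=(0,3) exec_start@7 write@9
I5 add r4: issue@6 deps=(0,3) exec_start@7 write@9

Answer: 3 4 6 7 9 9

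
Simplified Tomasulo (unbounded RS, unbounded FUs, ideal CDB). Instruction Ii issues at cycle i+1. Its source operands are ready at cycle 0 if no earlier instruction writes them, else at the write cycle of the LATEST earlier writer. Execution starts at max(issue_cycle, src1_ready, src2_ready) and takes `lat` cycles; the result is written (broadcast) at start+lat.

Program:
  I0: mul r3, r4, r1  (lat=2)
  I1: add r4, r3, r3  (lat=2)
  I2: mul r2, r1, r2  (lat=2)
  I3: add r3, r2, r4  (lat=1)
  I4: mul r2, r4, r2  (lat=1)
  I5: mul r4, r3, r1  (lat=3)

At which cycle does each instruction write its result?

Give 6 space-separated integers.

I0 mul r3: issue@1 deps=(None,None) exec_start@1 write@3
I1 add r4: issue@2 deps=(0,0) exec_start@3 write@5
I2 mul r2: issue@3 deps=(None,None) exec_start@3 write@5
I3 add r3: issue@4 deps=(2,1) exec_start@5 write@6
I4 mul r2: issue@5 deps=(1,2) exec_start@5 write@6
I5 mul r4: issue@6 deps=(3,None) exec_start@6 write@9

Answer: 3 5 5 6 6 9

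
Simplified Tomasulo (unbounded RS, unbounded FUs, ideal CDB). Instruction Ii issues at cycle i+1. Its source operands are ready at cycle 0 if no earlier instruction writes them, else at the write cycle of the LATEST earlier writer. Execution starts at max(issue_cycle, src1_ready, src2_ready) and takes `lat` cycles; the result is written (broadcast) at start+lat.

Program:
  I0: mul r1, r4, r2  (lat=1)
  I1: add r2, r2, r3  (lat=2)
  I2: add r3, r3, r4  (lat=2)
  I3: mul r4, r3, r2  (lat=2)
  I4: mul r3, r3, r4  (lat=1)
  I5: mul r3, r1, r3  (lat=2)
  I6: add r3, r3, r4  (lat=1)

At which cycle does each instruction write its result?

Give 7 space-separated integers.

I0 mul r1: issue@1 deps=(None,None) exec_start@1 write@2
I1 add r2: issue@2 deps=(None,None) exec_start@2 write@4
I2 add r3: issue@3 deps=(None,None) exec_start@3 write@5
I3 mul r4: issue@4 deps=(2,1) exec_start@5 write@7
I4 mul r3: issue@5 deps=(2,3) exec_start@7 write@8
I5 mul r3: issue@6 deps=(0,4) exec_start@8 write@10
I6 add r3: issue@7 deps=(5,3) exec_start@10 write@11

Answer: 2 4 5 7 8 10 11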